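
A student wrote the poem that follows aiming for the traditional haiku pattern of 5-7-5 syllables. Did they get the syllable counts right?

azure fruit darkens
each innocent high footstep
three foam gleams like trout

Line 1: azure(2) + fruit(1) + darkens(2) = 5 ✓
Line 2: each(1) + innocent(3) + high(1) + footstep(2) = 7 ✓
Line 3: three(1) + foam(1) + gleams(1) + like(1) + trout(1) = 5 ✓

Yes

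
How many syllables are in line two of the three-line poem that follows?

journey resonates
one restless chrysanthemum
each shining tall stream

Line two: one(1) + restless(2) + chrysanthemum(4) = 7

7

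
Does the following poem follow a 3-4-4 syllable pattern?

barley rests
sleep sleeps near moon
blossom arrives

Line 1: barley (2), rests (1) → 3 ✓
Line 2: sleep (1), sleeps (1), near (1), moon (1) → 4 ✓
Line 3: blossom (2), arrives (2) → 4 ✓

Yes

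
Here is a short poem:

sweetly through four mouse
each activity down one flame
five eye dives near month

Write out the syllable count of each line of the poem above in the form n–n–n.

5–8–5

Line 1: "sweetly through four mouse": 2+1+1+1 = 5
Line 2: "each activity down one flame": 1+4+1+1+1 = 8
Line 3: "five eye dives near month": 1+1+1+1+1 = 5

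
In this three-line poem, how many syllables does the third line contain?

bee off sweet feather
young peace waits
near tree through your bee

5

The third line: near (1), tree (1), through (1), your (1), bee (1) → 5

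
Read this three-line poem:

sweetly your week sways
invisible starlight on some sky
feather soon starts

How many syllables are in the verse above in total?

Line 1: sweetly(2) + your(1) + week(1) + sways(1) = 5
Line 2: invisible(4) + starlight(2) + on(1) + some(1) + sky(1) = 9
Line 3: feather(2) + soon(1) + starts(1) = 4
Total: 5 + 9 + 4 = 18

18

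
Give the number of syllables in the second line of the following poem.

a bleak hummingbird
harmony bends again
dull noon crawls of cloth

The second line: harmony(3) + bends(1) + again(2) = 6

6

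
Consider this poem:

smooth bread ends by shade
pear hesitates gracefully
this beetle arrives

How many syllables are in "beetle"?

2

"beetle" has 2 syllables.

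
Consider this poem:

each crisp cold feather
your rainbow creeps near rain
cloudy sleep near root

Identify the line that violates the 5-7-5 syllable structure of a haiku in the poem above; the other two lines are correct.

The second line

Line 1: each(1) + crisp(1) + cold(1) + feather(2) = 5 ✓
Line 2: your(1) + rainbow(2) + creeps(1) + near(1) + rain(1) = 6 (expected 7)
Line 3: cloudy(2) + sleep(1) + near(1) + root(1) = 5 ✓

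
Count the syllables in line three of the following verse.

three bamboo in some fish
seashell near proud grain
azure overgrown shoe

6

Line three: "azure overgrown shoe": 2+3+1 = 6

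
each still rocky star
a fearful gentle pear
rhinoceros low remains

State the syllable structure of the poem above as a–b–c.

Line 1: "each still rocky star": 1+1+2+1 = 5
Line 2: "a fearful gentle pear": 1+2+2+1 = 6
Line 3: "rhinoceros low remains": 4+1+2 = 7

5–6–7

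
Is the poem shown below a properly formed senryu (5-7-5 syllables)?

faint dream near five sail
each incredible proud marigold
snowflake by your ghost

Line 1: faint(1) + dream(1) + near(1) + five(1) + sail(1) = 5 ✓
Line 2: each(1) + incredible(4) + proud(1) + marigold(3) = 9 (expected 7)
Line 3: snowflake(2) + by(1) + your(1) + ghost(1) = 5 ✓

No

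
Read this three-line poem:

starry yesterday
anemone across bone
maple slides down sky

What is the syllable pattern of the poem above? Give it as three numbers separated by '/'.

5/7/5

Line 1: starry (2), yesterday (3) → 5
Line 2: anemone (4), across (2), bone (1) → 7
Line 3: maple (2), slides (1), down (1), sky (1) → 5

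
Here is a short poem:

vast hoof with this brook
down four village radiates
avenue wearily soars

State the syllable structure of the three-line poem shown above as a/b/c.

Line 1: "vast hoof with this brook": 1+1+1+1+1 = 5
Line 2: "down four village radiates": 1+1+2+3 = 7
Line 3: "avenue wearily soars": 3+3+1 = 7

5/7/7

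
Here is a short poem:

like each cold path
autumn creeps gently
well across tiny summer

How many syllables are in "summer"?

2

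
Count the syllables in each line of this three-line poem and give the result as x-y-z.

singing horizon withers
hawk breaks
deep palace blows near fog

Line 1: singing(2) + horizon(3) + withers(2) = 7
Line 2: hawk(1) + breaks(1) = 2
Line 3: deep(1) + palace(2) + blows(1) + near(1) + fog(1) = 6

7-2-6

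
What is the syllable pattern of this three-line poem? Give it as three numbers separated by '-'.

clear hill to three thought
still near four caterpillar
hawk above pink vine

Line 1: clear(1) + hill(1) + to(1) + three(1) + thought(1) = 5
Line 2: still(1) + near(1) + four(1) + caterpillar(4) = 7
Line 3: hawk(1) + above(2) + pink(1) + vine(1) = 5

5-7-5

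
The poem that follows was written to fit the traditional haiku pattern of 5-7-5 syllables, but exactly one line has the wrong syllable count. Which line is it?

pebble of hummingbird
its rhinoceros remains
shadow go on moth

The first line

Line 1: pebble (2), of (1), hummingbird (3) → 6 (expected 5)
Line 2: its (1), rhinoceros (4), remains (2) → 7 ✓
Line 3: shadow (2), go (1), on (1), moth (1) → 5 ✓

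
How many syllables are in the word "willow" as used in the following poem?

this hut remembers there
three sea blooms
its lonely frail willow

"willow" has 2 syllables.

2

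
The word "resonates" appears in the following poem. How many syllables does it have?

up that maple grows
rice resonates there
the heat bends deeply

3

"resonates" has 3 syllables.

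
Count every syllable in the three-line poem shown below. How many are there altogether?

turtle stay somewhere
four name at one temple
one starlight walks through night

17

Line 1: turtle(2) + stay(1) + somewhere(2) = 5
Line 2: four(1) + name(1) + at(1) + one(1) + temple(2) = 6
Line 3: one(1) + starlight(2) + walks(1) + through(1) + night(1) = 6
Total: 5 + 6 + 6 = 17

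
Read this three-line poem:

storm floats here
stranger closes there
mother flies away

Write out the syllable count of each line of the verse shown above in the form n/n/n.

Line 1: storm(1) + floats(1) + here(1) = 3
Line 2: stranger(2) + closes(2) + there(1) = 5
Line 3: mother(2) + flies(1) + away(2) = 5

3/5/5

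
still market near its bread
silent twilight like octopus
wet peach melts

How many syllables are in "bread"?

1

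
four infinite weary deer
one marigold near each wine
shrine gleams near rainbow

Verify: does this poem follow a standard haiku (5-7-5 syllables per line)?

Line 1: four (1), infinite (3), weary (2), deer (1) → 7 (expected 5)
Line 2: one (1), marigold (3), near (1), each (1), wine (1) → 7 ✓
Line 3: shrine (1), gleams (1), near (1), rainbow (2) → 5 ✓

No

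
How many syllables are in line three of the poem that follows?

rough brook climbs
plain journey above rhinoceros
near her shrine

Line three: near(1) + her(1) + shrine(1) = 3

3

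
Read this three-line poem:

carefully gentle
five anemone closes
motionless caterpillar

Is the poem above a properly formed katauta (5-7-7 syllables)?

Yes

Line 1: "carefully gentle": 3+2 = 5 ✓
Line 2: "five anemone closes": 1+4+2 = 7 ✓
Line 3: "motionless caterpillar": 3+4 = 7 ✓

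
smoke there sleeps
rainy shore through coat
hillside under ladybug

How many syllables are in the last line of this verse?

7

The last line: hillside(2) + under(2) + ladybug(3) = 7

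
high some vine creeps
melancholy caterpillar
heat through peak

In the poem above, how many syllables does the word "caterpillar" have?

"caterpillar" has 4 syllables.

4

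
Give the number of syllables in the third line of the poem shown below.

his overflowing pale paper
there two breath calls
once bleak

The third line: once (1), bleak (1) → 2

2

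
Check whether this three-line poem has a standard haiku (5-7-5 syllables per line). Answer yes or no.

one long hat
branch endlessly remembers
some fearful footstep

Line 1: one(1) + long(1) + hat(1) = 3 (expected 5)
Line 2: branch(1) + endlessly(3) + remembers(3) = 7 ✓
Line 3: some(1) + fearful(2) + footstep(2) = 5 ✓

No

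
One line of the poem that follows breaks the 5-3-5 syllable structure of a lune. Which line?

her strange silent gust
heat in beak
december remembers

Line 1: her(1) + strange(1) + silent(2) + gust(1) = 5 ✓
Line 2: heat(1) + in(1) + beak(1) = 3 ✓
Line 3: december(3) + remembers(3) = 6 (expected 5)

The third line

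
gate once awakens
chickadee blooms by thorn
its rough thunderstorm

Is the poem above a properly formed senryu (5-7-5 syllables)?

No

Line 1: gate (1), once (1), awakens (3) → 5 ✓
Line 2: chickadee (3), blooms (1), by (1), thorn (1) → 6 (expected 7)
Line 3: its (1), rough (1), thunderstorm (3) → 5 ✓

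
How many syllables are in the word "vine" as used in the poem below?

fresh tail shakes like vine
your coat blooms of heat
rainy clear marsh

1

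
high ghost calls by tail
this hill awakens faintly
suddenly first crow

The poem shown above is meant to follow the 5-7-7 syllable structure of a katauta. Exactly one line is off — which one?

Line 1: high(1) + ghost(1) + calls(1) + by(1) + tail(1) = 5 ✓
Line 2: this(1) + hill(1) + awakens(3) + faintly(2) = 7 ✓
Line 3: suddenly(3) + first(1) + crow(1) = 5 (expected 7)

The third line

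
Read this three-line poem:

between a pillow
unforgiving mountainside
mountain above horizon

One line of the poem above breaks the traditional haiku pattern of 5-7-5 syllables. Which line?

Line 1: "between a pillow": 2+1+2 = 5 ✓
Line 2: "unforgiving mountainside": 4+3 = 7 ✓
Line 3: "mountain above horizon": 2+2+3 = 7 (expected 5)

Line 3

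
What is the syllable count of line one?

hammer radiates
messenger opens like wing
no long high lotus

5

Line one: hammer(2) + radiates(3) = 5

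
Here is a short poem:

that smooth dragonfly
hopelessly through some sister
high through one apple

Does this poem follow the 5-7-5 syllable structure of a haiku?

Line 1: "that smooth dragonfly": 1+1+3 = 5 ✓
Line 2: "hopelessly through some sister": 3+1+1+2 = 7 ✓
Line 3: "high through one apple": 1+1+1+2 = 5 ✓

Yes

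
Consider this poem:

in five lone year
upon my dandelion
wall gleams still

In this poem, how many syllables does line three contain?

Line three: wall(1) + gleams(1) + still(1) = 3

3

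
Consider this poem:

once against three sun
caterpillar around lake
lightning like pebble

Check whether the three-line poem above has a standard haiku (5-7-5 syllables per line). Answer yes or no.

Yes

Line 1: once (1), against (2), three (1), sun (1) → 5 ✓
Line 2: caterpillar (4), around (2), lake (1) → 7 ✓
Line 3: lightning (2), like (1), pebble (2) → 5 ✓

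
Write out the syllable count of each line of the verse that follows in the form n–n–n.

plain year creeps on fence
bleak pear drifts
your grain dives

Line 1: plain(1) + year(1) + creeps(1) + on(1) + fence(1) = 5
Line 2: bleak(1) + pear(1) + drifts(1) = 3
Line 3: your(1) + grain(1) + dives(1) = 3

5–3–3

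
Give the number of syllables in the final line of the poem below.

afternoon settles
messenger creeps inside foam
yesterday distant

The final line: "yesterday distant": 3+2 = 5

5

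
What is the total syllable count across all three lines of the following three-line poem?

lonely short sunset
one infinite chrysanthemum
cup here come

Line 1: lonely (2), short (1), sunset (2) → 5
Line 2: one (1), infinite (3), chrysanthemum (4) → 8
Line 3: cup (1), here (1), come (1) → 3
Total: 5 + 8 + 3 = 16

16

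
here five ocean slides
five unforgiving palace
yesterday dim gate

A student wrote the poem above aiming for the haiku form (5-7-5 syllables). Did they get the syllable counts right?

Line 1: "here five ocean slides": 1+1+2+1 = 5 ✓
Line 2: "five unforgiving palace": 1+4+2 = 7 ✓
Line 3: "yesterday dim gate": 3+1+1 = 5 ✓

Yes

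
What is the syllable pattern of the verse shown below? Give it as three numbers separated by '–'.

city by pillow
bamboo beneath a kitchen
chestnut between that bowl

5–7–6

Line 1: city (2), by (1), pillow (2) → 5
Line 2: bamboo (2), beneath (2), a (1), kitchen (2) → 7
Line 3: chestnut (2), between (2), that (1), bowl (1) → 6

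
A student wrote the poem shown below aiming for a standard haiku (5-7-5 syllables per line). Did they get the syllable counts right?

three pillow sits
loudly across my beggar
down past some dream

No

Line 1: "three pillow sits": 1+2+1 = 4 (expected 5)
Line 2: "loudly across my beggar": 2+2+1+2 = 7 ✓
Line 3: "down past some dream": 1+1+1+1 = 4 (expected 5)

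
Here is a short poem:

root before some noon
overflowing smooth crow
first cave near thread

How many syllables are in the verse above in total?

15

Line 1: root (1), before (2), some (1), noon (1) → 5
Line 2: overflowing (4), smooth (1), crow (1) → 6
Line 3: first (1), cave (1), near (1), thread (1) → 4
Total: 5 + 6 + 4 = 15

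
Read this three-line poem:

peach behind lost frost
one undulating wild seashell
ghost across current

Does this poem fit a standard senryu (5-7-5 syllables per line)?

No

Line 1: peach(1) + behind(2) + lost(1) + frost(1) = 5 ✓
Line 2: one(1) + undulating(4) + wild(1) + seashell(2) = 8 (expected 7)
Line 3: ghost(1) + across(2) + current(2) = 5 ✓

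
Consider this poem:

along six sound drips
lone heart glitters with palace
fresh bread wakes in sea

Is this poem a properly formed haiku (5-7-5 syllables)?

Line 1: along (2), six (1), sound (1), drips (1) → 5 ✓
Line 2: lone (1), heart (1), glitters (2), with (1), palace (2) → 7 ✓
Line 3: fresh (1), bread (1), wakes (1), in (1), sea (1) → 5 ✓

Yes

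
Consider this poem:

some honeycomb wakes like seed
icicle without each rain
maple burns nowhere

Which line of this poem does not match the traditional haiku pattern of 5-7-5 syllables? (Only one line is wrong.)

Line 1

Line 1: some (1), honeycomb (3), wakes (1), like (1), seed (1) → 7 (expected 5)
Line 2: icicle (3), without (2), each (1), rain (1) → 7 ✓
Line 3: maple (2), burns (1), nowhere (2) → 5 ✓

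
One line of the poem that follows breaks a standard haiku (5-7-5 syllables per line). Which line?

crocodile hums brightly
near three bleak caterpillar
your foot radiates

The first line

Line 1: crocodile (3), hums (1), brightly (2) → 6 (expected 5)
Line 2: near (1), three (1), bleak (1), caterpillar (4) → 7 ✓
Line 3: your (1), foot (1), radiates (3) → 5 ✓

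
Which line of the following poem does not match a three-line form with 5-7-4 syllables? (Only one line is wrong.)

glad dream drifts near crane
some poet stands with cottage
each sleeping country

Line 1: "glad dream drifts near crane": 1+1+1+1+1 = 5 ✓
Line 2: "some poet stands with cottage": 1+2+1+1+2 = 7 ✓
Line 3: "each sleeping country": 1+2+2 = 5 (expected 4)

The third line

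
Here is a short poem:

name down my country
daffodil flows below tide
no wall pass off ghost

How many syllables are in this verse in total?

Line 1: name(1) + down(1) + my(1) + country(2) = 5
Line 2: daffodil(3) + flows(1) + below(2) + tide(1) = 7
Line 3: no(1) + wall(1) + pass(1) + off(1) + ghost(1) = 5
Total: 5 + 7 + 5 = 17

17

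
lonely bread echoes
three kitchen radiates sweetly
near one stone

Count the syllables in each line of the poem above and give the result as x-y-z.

Line 1: "lonely bread echoes": 2+1+2 = 5
Line 2: "three kitchen radiates sweetly": 1+2+3+2 = 8
Line 3: "near one stone": 1+1+1 = 3

5-8-3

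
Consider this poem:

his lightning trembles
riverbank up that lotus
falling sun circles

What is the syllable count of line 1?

5

Line 1: his (1), lightning (2), trembles (2) → 5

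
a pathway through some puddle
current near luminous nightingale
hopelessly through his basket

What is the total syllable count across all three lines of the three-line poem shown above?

23

Line 1: a(1) + pathway(2) + through(1) + some(1) + puddle(2) = 7
Line 2: current(2) + near(1) + luminous(3) + nightingale(3) = 9
Line 3: hopelessly(3) + through(1) + his(1) + basket(2) = 7
Total: 7 + 9 + 7 = 23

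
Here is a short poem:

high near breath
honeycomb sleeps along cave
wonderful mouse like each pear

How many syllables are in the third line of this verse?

7

The third line: "wonderful mouse like each pear": 3+1+1+1+1 = 7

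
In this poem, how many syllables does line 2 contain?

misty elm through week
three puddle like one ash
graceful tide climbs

6

Line 2: three(1) + puddle(2) + like(1) + one(1) + ash(1) = 6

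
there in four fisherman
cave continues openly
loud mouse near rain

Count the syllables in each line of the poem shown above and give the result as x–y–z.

6–7–4

Line 1: there (1), in (1), four (1), fisherman (3) → 6
Line 2: cave (1), continues (3), openly (3) → 7
Line 3: loud (1), mouse (1), near (1), rain (1) → 4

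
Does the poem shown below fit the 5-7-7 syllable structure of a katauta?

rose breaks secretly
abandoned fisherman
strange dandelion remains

Line 1: rose(1) + breaks(1) + secretly(3) = 5 ✓
Line 2: abandoned(3) + fisherman(3) = 6 (expected 7)
Line 3: strange(1) + dandelion(4) + remains(2) = 7 ✓

No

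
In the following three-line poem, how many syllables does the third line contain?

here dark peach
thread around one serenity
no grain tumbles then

The third line: no(1) + grain(1) + tumbles(2) + then(1) = 5

5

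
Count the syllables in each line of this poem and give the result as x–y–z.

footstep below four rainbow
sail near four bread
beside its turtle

Line 1: "footstep below four rainbow": 2+2+1+2 = 7
Line 2: "sail near four bread": 1+1+1+1 = 4
Line 3: "beside its turtle": 2+1+2 = 5

7–4–5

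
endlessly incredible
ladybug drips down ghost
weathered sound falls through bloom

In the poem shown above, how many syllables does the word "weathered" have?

"weathered" has 2 syllables.

2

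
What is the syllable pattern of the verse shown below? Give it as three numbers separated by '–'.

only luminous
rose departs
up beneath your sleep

Line 1: only (2), luminous (3) → 5
Line 2: rose (1), departs (2) → 3
Line 3: up (1), beneath (2), your (1), sleep (1) → 5

5–3–5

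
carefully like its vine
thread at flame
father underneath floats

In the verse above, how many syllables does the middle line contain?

3

The middle line: "thread at flame": 1+1+1 = 3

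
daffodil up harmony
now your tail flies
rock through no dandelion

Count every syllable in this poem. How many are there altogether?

Line 1: "daffodil up harmony": 3+1+3 = 7
Line 2: "now your tail flies": 1+1+1+1 = 4
Line 3: "rock through no dandelion": 1+1+1+4 = 7
Total: 7 + 4 + 7 = 18

18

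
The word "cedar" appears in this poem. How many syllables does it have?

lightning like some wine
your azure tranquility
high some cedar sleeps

2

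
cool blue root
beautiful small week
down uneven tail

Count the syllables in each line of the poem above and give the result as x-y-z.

3-5-5

Line 1: cool(1) + blue(1) + root(1) = 3
Line 2: beautiful(3) + small(1) + week(1) = 5
Line 3: down(1) + uneven(3) + tail(1) = 5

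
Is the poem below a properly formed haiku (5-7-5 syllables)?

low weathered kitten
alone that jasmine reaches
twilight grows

Line 1: "low weathered kitten": 1+2+2 = 5 ✓
Line 2: "alone that jasmine reaches": 2+1+2+2 = 7 ✓
Line 3: "twilight grows": 2+1 = 3 (expected 5)

No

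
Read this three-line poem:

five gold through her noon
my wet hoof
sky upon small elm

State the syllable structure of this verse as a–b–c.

5–3–5

Line 1: "five gold through her noon": 1+1+1+1+1 = 5
Line 2: "my wet hoof": 1+1+1 = 3
Line 3: "sky upon small elm": 1+2+1+1 = 5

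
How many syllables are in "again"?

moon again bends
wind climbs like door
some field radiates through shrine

"again" has 2 syllables.

2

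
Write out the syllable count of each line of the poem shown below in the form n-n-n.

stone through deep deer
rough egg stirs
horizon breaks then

4-3-5

Line 1: "stone through deep deer": 1+1+1+1 = 4
Line 2: "rough egg stirs": 1+1+1 = 3
Line 3: "horizon breaks then": 3+1+1 = 5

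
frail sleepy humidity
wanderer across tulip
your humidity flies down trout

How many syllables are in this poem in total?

Line 1: frail(1) + sleepy(2) + humidity(4) = 7
Line 2: wanderer(3) + across(2) + tulip(2) = 7
Line 3: your(1) + humidity(4) + flies(1) + down(1) + trout(1) = 8
Total: 7 + 7 + 8 = 22

22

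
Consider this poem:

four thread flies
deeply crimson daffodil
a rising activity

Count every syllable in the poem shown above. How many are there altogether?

17

Line 1: four(1) + thread(1) + flies(1) = 3
Line 2: deeply(2) + crimson(2) + daffodil(3) = 7
Line 3: a(1) + rising(2) + activity(4) = 7
Total: 3 + 7 + 7 = 17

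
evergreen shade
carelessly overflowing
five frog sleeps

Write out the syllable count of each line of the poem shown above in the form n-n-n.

4-7-3

Line 1: evergreen(3) + shade(1) = 4
Line 2: carelessly(3) + overflowing(4) = 7
Line 3: five(1) + frog(1) + sleeps(1) = 3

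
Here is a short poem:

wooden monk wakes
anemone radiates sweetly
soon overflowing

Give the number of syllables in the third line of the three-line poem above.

The third line: "soon overflowing": 1+4 = 5

5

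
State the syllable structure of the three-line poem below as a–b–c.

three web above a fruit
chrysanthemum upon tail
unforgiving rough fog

Line 1: three(1) + web(1) + above(2) + a(1) + fruit(1) = 6
Line 2: chrysanthemum(4) + upon(2) + tail(1) = 7
Line 3: unforgiving(4) + rough(1) + fog(1) = 6

6–7–6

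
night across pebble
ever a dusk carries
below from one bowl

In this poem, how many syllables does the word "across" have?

2

"across" has 2 syllables.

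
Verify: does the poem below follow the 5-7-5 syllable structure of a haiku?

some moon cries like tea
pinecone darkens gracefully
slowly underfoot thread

Line 1: "some moon cries like tea": 1+1+1+1+1 = 5 ✓
Line 2: "pinecone darkens gracefully": 2+2+3 = 7 ✓
Line 3: "slowly underfoot thread": 2+3+1 = 6 (expected 5)

No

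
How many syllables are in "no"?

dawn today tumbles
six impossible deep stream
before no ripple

"no" has 1 syllable.

1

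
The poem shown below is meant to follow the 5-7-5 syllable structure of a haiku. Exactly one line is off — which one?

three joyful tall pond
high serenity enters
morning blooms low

Line 1: "three joyful tall pond": 1+2+1+1 = 5 ✓
Line 2: "high serenity enters": 1+4+2 = 7 ✓
Line 3: "morning blooms low": 2+1+1 = 4 (expected 5)

Line 3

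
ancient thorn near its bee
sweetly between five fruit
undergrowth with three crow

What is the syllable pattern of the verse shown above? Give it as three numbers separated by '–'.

Line 1: ancient (2), thorn (1), near (1), its (1), bee (1) → 6
Line 2: sweetly (2), between (2), five (1), fruit (1) → 6
Line 3: undergrowth (3), with (1), three (1), crow (1) → 6

6–6–6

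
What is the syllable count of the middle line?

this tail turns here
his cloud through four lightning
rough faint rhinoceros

6

The middle line: "his cloud through four lightning": 1+1+1+1+2 = 6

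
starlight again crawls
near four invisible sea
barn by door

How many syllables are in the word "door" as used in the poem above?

1

"door" has 1 syllable.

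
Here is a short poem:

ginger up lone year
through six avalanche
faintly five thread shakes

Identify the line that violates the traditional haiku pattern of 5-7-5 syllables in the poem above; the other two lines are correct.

Line 1: ginger(2) + up(1) + lone(1) + year(1) = 5 ✓
Line 2: through(1) + six(1) + avalanche(3) = 5 (expected 7)
Line 3: faintly(2) + five(1) + thread(1) + shakes(1) = 5 ✓

Line 2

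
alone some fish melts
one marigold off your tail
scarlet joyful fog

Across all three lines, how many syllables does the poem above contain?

17

Line 1: alone (2), some (1), fish (1), melts (1) → 5
Line 2: one (1), marigold (3), off (1), your (1), tail (1) → 7
Line 3: scarlet (2), joyful (2), fog (1) → 5
Total: 5 + 7 + 5 = 17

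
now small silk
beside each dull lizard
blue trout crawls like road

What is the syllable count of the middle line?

The middle line: beside (2), each (1), dull (1), lizard (2) → 6

6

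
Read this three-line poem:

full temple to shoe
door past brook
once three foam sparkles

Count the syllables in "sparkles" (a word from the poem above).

2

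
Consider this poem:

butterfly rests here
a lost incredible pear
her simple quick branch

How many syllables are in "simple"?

"simple" has 2 syllables.

2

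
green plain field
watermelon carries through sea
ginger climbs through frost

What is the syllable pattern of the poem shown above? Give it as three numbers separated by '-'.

Line 1: green(1) + plain(1) + field(1) = 3
Line 2: watermelon(4) + carries(2) + through(1) + sea(1) = 8
Line 3: ginger(2) + climbs(1) + through(1) + frost(1) = 5

3-8-5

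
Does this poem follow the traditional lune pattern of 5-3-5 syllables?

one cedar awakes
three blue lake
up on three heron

Yes

Line 1: "one cedar awakes": 1+2+2 = 5 ✓
Line 2: "three blue lake": 1+1+1 = 3 ✓
Line 3: "up on three heron": 1+1+1+2 = 5 ✓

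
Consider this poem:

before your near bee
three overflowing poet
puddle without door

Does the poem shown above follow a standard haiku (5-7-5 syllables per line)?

Line 1: before(2) + your(1) + near(1) + bee(1) = 5 ✓
Line 2: three(1) + overflowing(4) + poet(2) = 7 ✓
Line 3: puddle(2) + without(2) + door(1) = 5 ✓

Yes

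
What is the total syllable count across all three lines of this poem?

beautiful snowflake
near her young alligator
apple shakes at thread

Line 1: beautiful (3), snowflake (2) → 5
Line 2: near (1), her (1), young (1), alligator (4) → 7
Line 3: apple (2), shakes (1), at (1), thread (1) → 5
Total: 5 + 7 + 5 = 17

17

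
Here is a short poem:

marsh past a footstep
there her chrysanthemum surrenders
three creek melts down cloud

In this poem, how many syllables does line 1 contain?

5

Line 1: marsh (1), past (1), a (1), footstep (2) → 5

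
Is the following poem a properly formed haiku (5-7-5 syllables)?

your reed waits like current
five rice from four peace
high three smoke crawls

No

Line 1: "your reed waits like current": 1+1+1+1+2 = 6 (expected 5)
Line 2: "five rice from four peace": 1+1+1+1+1 = 5 (expected 7)
Line 3: "high three smoke crawls": 1+1+1+1 = 4 (expected 5)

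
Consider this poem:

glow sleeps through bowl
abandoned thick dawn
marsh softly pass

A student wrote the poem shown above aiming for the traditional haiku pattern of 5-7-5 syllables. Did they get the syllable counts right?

Line 1: glow (1), sleeps (1), through (1), bowl (1) → 4 (expected 5)
Line 2: abandoned (3), thick (1), dawn (1) → 5 (expected 7)
Line 3: marsh (1), softly (2), pass (1) → 4 (expected 5)

No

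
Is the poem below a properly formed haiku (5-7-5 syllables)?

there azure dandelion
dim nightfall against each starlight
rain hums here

No

Line 1: "there azure dandelion": 1+2+4 = 7 (expected 5)
Line 2: "dim nightfall against each starlight": 1+2+2+1+2 = 8 (expected 7)
Line 3: "rain hums here": 1+1+1 = 3 (expected 5)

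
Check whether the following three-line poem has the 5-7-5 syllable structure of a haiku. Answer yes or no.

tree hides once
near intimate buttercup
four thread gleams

No

Line 1: tree(1) + hides(1) + once(1) = 3 (expected 5)
Line 2: near(1) + intimate(3) + buttercup(3) = 7 ✓
Line 3: four(1) + thread(1) + gleams(1) = 3 (expected 5)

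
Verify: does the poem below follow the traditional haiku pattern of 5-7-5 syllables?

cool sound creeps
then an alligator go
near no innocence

Line 1: "cool sound creeps": 1+1+1 = 3 (expected 5)
Line 2: "then an alligator go": 1+1+4+1 = 7 ✓
Line 3: "near no innocence": 1+1+3 = 5 ✓

No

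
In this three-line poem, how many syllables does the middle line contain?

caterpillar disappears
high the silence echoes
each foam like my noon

6

The middle line: "high the silence echoes": 1+1+2+2 = 6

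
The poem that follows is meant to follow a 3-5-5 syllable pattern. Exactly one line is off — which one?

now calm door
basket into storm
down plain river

Line 3

Line 1: now (1), calm (1), door (1) → 3 ✓
Line 2: basket (2), into (2), storm (1) → 5 ✓
Line 3: down (1), plain (1), river (2) → 4 (expected 5)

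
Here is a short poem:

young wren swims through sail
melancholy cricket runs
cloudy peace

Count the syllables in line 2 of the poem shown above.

Line 2: melancholy (4), cricket (2), runs (1) → 7

7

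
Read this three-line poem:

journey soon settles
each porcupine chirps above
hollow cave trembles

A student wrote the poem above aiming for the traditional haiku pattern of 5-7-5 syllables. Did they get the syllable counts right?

Yes

Line 1: journey (2), soon (1), settles (2) → 5 ✓
Line 2: each (1), porcupine (3), chirps (1), above (2) → 7 ✓
Line 3: hollow (2), cave (1), trembles (2) → 5 ✓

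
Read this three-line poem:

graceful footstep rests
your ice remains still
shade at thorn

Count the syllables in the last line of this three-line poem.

The last line: "shade at thorn": 1+1+1 = 3

3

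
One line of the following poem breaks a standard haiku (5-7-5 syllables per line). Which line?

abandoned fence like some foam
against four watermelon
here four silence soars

The first line

Line 1: abandoned (3), fence (1), like (1), some (1), foam (1) → 7 (expected 5)
Line 2: against (2), four (1), watermelon (4) → 7 ✓
Line 3: here (1), four (1), silence (2), soars (1) → 5 ✓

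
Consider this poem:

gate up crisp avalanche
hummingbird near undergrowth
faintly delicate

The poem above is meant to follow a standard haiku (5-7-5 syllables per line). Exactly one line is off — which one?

Line 1: gate(1) + up(1) + crisp(1) + avalanche(3) = 6 (expected 5)
Line 2: hummingbird(3) + near(1) + undergrowth(3) = 7 ✓
Line 3: faintly(2) + delicate(3) = 5 ✓

The first line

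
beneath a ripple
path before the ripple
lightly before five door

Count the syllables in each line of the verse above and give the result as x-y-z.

Line 1: beneath(2) + a(1) + ripple(2) = 5
Line 2: path(1) + before(2) + the(1) + ripple(2) = 6
Line 3: lightly(2) + before(2) + five(1) + door(1) = 6

5-6-6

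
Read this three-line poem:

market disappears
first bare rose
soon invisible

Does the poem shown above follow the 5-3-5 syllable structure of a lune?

Yes

Line 1: "market disappears": 2+3 = 5 ✓
Line 2: "first bare rose": 1+1+1 = 3 ✓
Line 3: "soon invisible": 1+4 = 5 ✓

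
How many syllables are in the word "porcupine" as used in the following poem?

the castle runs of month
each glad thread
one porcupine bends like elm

3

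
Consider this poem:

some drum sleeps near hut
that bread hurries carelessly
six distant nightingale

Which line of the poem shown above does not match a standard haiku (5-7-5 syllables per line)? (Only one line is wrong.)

The third line

Line 1: some (1), drum (1), sleeps (1), near (1), hut (1) → 5 ✓
Line 2: that (1), bread (1), hurries (2), carelessly (3) → 7 ✓
Line 3: six (1), distant (2), nightingale (3) → 6 (expected 5)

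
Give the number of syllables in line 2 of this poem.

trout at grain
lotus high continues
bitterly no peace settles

Line 2: lotus(2) + high(1) + continues(3) = 6

6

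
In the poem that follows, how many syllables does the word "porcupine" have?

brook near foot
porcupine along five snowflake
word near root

3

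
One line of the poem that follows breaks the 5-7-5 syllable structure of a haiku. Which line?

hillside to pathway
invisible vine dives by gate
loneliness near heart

The second line

Line 1: hillside(2) + to(1) + pathway(2) = 5 ✓
Line 2: invisible(4) + vine(1) + dives(1) + by(1) + gate(1) = 8 (expected 7)
Line 3: loneliness(3) + near(1) + heart(1) = 5 ✓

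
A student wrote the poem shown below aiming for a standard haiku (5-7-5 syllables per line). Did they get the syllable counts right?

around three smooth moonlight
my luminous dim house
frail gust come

Line 1: around(2) + three(1) + smooth(1) + moonlight(2) = 6 (expected 5)
Line 2: my(1) + luminous(3) + dim(1) + house(1) = 6 (expected 7)
Line 3: frail(1) + gust(1) + come(1) = 3 (expected 5)

No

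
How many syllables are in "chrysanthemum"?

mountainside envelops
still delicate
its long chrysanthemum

4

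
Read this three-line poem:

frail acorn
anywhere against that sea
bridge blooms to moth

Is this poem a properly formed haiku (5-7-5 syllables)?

No

Line 1: frail(1) + acorn(2) = 3 (expected 5)
Line 2: anywhere(3) + against(2) + that(1) + sea(1) = 7 ✓
Line 3: bridge(1) + blooms(1) + to(1) + moth(1) = 4 (expected 5)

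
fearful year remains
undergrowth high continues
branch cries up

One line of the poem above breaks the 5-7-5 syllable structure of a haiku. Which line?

Line 3

Line 1: "fearful year remains": 2+1+2 = 5 ✓
Line 2: "undergrowth high continues": 3+1+3 = 7 ✓
Line 3: "branch cries up": 1+1+1 = 3 (expected 5)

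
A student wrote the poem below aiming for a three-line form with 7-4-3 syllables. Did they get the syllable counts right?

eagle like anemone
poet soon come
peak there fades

Yes

Line 1: eagle (2), like (1), anemone (4) → 7 ✓
Line 2: poet (2), soon (1), come (1) → 4 ✓
Line 3: peak (1), there (1), fades (1) → 3 ✓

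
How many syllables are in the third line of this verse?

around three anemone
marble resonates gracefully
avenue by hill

The third line: avenue (3), by (1), hill (1) → 5

5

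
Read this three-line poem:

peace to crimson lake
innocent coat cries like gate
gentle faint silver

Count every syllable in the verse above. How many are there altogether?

Line 1: peace(1) + to(1) + crimson(2) + lake(1) = 5
Line 2: innocent(3) + coat(1) + cries(1) + like(1) + gate(1) = 7
Line 3: gentle(2) + faint(1) + silver(2) = 5
Total: 5 + 7 + 5 = 17

17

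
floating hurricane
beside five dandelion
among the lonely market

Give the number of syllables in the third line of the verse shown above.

7

The third line: "among the lonely market": 2+1+2+2 = 7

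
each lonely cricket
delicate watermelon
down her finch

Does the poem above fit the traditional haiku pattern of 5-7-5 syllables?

No

Line 1: each(1) + lonely(2) + cricket(2) = 5 ✓
Line 2: delicate(3) + watermelon(4) = 7 ✓
Line 3: down(1) + her(1) + finch(1) = 3 (expected 5)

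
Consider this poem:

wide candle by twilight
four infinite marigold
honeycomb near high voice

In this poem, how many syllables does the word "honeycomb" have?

3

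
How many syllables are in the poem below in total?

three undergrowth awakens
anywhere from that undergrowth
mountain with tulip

Line 1: three (1), undergrowth (3), awakens (3) → 7
Line 2: anywhere (3), from (1), that (1), undergrowth (3) → 8
Line 3: mountain (2), with (1), tulip (2) → 5
Total: 7 + 8 + 5 = 20

20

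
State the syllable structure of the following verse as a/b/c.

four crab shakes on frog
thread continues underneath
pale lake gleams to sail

5/7/5

Line 1: four (1), crab (1), shakes (1), on (1), frog (1) → 5
Line 2: thread (1), continues (3), underneath (3) → 7
Line 3: pale (1), lake (1), gleams (1), to (1), sail (1) → 5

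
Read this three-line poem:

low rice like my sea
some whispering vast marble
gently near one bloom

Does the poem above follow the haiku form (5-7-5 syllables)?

Yes

Line 1: low (1), rice (1), like (1), my (1), sea (1) → 5 ✓
Line 2: some (1), whispering (3), vast (1), marble (2) → 7 ✓
Line 3: gently (2), near (1), one (1), bloom (1) → 5 ✓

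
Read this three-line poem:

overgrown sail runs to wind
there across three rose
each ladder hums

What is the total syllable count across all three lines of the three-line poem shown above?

Line 1: "overgrown sail runs to wind": 3+1+1+1+1 = 7
Line 2: "there across three rose": 1+2+1+1 = 5
Line 3: "each ladder hums": 1+2+1 = 4
Total: 7 + 5 + 4 = 16

16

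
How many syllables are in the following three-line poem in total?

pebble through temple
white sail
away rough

10

Line 1: pebble(2) + through(1) + temple(2) = 5
Line 2: white(1) + sail(1) = 2
Line 3: away(2) + rough(1) = 3
Total: 5 + 2 + 3 = 10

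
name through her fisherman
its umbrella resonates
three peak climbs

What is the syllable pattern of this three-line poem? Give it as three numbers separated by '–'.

6–7–3

Line 1: name (1), through (1), her (1), fisherman (3) → 6
Line 2: its (1), umbrella (3), resonates (3) → 7
Line 3: three (1), peak (1), climbs (1) → 3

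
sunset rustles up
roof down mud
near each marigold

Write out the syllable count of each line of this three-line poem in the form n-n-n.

Line 1: sunset (2), rustles (2), up (1) → 5
Line 2: roof (1), down (1), mud (1) → 3
Line 3: near (1), each (1), marigold (3) → 5

5-3-5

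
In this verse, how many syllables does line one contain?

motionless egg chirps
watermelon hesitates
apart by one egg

5

Line one: motionless(3) + egg(1) + chirps(1) = 5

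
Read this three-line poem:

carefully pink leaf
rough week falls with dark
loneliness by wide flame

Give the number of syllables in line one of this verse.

Line one: carefully (3), pink (1), leaf (1) → 5

5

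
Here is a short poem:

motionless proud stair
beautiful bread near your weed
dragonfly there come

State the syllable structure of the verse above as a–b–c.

5–7–5

Line 1: motionless (3), proud (1), stair (1) → 5
Line 2: beautiful (3), bread (1), near (1), your (1), weed (1) → 7
Line 3: dragonfly (3), there (1), come (1) → 5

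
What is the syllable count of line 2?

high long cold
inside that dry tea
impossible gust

Line 2: "inside that dry tea": 2+1+1+1 = 5

5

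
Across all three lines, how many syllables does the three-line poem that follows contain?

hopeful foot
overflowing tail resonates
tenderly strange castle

17

Line 1: hopeful (2), foot (1) → 3
Line 2: overflowing (4), tail (1), resonates (3) → 8
Line 3: tenderly (3), strange (1), castle (2) → 6
Total: 3 + 8 + 6 = 17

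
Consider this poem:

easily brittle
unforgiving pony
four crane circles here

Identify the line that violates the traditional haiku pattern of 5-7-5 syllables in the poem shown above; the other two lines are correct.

The second line

Line 1: easily(3) + brittle(2) = 5 ✓
Line 2: unforgiving(4) + pony(2) = 6 (expected 7)
Line 3: four(1) + crane(1) + circles(2) + here(1) = 5 ✓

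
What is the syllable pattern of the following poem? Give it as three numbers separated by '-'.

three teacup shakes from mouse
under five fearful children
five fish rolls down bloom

Line 1: "three teacup shakes from mouse": 1+2+1+1+1 = 6
Line 2: "under five fearful children": 2+1+2+2 = 7
Line 3: "five fish rolls down bloom": 1+1+1+1+1 = 5

6-7-5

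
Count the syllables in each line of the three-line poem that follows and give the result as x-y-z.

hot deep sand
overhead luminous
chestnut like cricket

3-6-5

Line 1: "hot deep sand": 1+1+1 = 3
Line 2: "overhead luminous": 3+3 = 6
Line 3: "chestnut like cricket": 2+1+2 = 5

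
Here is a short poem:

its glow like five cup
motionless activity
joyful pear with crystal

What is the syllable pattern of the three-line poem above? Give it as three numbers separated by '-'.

Line 1: "its glow like five cup": 1+1+1+1+1 = 5
Line 2: "motionless activity": 3+4 = 7
Line 3: "joyful pear with crystal": 2+1+1+2 = 6

5-7-6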